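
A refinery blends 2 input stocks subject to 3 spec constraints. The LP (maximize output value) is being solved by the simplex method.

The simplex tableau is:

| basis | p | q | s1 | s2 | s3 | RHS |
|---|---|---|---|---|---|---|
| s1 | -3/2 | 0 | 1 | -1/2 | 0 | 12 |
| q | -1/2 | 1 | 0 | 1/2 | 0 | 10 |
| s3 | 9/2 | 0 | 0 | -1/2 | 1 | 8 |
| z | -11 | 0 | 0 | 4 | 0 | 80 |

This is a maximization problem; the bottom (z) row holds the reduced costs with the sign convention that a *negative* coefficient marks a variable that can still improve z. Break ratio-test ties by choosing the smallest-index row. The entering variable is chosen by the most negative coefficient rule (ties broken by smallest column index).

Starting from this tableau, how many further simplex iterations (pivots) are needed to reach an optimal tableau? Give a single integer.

1

pivot: p in, s3 out → z = 896/9
No improving column remains; optimal.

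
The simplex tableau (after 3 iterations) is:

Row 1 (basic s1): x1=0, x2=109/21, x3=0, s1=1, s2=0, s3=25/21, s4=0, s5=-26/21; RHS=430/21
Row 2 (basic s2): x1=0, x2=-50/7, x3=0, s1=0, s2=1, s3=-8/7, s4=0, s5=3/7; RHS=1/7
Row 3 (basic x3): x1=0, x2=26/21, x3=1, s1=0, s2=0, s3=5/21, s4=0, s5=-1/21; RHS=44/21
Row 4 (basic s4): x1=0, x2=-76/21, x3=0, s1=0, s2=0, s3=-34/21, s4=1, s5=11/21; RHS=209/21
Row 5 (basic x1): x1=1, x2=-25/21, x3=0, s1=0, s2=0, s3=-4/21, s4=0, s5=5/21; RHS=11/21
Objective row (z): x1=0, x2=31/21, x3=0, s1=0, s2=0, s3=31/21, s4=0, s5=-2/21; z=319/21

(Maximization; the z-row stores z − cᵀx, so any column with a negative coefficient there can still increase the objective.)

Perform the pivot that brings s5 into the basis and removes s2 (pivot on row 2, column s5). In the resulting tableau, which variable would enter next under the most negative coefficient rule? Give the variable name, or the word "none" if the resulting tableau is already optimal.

x2

Pivot element 3/7. New z-row = old z-row − (-2/21)·(row 2/(3/7)).
Updated z-row coefficients: x1: 0, x2: -1/9, x3: 0, s1: 0, s2: 2/9, s3: 11/9, s4: 0, s5: 0.
The most negative is -1/9 in column x2, so x2 would enter next.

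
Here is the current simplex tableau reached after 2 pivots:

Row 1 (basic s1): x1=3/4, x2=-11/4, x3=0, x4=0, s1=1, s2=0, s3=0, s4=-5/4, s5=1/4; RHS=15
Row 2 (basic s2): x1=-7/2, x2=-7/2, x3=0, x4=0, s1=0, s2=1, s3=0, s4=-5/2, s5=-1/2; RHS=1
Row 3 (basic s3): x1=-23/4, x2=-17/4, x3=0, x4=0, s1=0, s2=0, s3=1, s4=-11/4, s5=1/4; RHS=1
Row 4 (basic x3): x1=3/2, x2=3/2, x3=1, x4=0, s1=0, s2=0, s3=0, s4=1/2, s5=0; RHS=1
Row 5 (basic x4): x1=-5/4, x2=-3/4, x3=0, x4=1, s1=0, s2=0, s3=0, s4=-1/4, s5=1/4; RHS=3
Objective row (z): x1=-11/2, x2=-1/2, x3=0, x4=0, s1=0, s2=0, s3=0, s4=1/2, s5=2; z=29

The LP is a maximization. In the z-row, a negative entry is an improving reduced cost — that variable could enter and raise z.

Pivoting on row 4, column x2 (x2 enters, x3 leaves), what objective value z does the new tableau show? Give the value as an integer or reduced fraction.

88/3

Minimum ratio for x2: 1/(3/2) = 2/3.
z changes by −(z-row coeff of x2)·ratio = −(-1/2)·(2/3) = 1/3.
New z = 29 + (1/3) = 88/3.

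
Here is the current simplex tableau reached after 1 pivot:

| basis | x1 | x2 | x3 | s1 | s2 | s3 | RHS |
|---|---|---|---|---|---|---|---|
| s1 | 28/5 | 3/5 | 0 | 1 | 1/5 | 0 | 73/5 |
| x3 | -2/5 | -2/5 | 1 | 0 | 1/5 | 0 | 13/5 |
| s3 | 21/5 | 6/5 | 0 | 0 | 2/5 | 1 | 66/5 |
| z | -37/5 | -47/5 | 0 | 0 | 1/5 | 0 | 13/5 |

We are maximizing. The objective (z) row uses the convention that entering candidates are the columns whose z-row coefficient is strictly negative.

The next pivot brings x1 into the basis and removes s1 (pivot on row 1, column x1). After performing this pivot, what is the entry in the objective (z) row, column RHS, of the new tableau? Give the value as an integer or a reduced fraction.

Pivot element is row 1, column x1: 28/5.
Normalize row 1: new (row 1, RHS) = (73/5)/(28/5) = 73/28.
z-row ← z-row − (-37/5)·(new row 1): 13/5 − (-37/5)·(73/28) = 613/28.

613/28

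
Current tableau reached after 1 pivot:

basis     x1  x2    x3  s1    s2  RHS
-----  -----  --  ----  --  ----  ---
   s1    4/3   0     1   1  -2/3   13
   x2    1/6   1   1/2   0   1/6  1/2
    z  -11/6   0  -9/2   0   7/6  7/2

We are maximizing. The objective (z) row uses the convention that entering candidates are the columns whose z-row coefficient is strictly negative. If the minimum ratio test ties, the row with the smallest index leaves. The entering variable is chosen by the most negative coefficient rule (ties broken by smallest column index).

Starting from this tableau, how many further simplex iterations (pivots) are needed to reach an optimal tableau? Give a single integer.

pivot: x3 in, x2 out → z = 8
pivot: x1 in, x3 out → z = 9
No improving column remains; optimal.

2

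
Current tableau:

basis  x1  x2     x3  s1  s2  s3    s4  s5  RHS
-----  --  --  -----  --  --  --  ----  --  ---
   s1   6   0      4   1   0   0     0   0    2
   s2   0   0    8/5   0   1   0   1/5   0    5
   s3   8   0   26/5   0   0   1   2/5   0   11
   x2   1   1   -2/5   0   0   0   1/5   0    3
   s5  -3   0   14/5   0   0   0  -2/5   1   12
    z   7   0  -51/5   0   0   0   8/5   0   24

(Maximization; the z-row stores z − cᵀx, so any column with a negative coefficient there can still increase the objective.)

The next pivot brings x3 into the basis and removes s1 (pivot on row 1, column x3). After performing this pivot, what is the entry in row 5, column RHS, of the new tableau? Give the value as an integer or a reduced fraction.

Pivot element is row 1, column x3: 4.
Normalize row 1: new (row 1, RHS) = 2/4 = 1/2.
row 5 ← row 5 − (14/5)·(new row 1): 12 − (14/5)·(1/2) = 53/5.

53/5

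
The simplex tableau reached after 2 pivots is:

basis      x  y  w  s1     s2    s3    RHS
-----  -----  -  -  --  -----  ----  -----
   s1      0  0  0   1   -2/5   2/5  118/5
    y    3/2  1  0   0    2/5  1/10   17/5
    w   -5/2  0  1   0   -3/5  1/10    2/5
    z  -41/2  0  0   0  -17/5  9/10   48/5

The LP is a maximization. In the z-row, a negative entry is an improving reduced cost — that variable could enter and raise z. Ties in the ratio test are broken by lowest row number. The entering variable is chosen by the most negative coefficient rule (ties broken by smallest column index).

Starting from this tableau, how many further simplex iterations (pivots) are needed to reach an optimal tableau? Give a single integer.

pivot: x in, y out → z = 841/15
No improving column remains; optimal.

1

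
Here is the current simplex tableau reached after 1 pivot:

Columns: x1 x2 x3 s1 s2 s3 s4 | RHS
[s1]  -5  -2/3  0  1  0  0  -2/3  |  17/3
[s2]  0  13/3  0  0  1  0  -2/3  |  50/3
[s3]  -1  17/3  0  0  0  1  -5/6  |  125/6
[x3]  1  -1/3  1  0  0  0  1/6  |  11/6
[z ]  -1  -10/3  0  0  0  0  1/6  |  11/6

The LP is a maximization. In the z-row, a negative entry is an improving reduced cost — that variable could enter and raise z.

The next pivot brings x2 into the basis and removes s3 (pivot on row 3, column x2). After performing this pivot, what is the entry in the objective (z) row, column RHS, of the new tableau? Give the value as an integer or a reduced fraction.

479/34

Pivot element is row 3, column x2: 17/3.
Normalize row 3: new (row 3, RHS) = (125/6)/(17/3) = 125/34.
z-row ← z-row − (-10/3)·(new row 3): 11/6 − (-10/3)·(125/34) = 479/34.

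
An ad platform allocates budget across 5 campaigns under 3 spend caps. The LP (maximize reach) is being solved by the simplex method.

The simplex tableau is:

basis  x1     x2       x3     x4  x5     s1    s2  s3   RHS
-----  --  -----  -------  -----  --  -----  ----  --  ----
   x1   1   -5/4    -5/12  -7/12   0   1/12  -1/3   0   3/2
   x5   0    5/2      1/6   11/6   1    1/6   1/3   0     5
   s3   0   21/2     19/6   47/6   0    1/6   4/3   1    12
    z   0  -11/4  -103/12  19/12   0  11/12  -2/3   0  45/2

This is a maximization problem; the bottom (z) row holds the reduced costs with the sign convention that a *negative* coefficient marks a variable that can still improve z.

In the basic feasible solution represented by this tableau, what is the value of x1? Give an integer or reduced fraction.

x1 is basic (row 1); its value is the RHS of that row: 3/2.

3/2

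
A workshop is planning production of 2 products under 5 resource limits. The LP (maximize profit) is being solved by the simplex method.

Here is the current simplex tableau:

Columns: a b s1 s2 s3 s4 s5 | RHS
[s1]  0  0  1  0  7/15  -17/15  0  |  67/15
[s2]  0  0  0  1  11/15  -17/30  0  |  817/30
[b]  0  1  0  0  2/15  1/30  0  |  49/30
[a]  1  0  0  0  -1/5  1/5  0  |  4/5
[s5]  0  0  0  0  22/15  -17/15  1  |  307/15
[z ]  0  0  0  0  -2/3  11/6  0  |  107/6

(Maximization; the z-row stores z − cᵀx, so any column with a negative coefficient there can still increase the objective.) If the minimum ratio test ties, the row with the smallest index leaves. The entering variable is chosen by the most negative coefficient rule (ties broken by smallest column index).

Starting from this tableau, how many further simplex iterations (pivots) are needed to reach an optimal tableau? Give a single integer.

pivot: s3 in, s1 out → z = 339/14
No improving column remains; optimal.

1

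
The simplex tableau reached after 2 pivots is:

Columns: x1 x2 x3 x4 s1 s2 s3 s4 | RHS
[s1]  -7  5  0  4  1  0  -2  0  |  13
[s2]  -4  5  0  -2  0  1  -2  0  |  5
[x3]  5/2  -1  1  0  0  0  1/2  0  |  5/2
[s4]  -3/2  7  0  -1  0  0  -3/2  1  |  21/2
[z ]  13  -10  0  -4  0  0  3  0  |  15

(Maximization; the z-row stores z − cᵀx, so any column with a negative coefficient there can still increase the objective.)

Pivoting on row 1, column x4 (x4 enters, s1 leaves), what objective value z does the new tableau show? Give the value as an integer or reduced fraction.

28

Minimum ratio for x4: 13/4 = 13/4.
z changes by −(z-row coeff of x4)·ratio = −(-4)·(13/4) = 13.
New z = 15 + 13 = 28.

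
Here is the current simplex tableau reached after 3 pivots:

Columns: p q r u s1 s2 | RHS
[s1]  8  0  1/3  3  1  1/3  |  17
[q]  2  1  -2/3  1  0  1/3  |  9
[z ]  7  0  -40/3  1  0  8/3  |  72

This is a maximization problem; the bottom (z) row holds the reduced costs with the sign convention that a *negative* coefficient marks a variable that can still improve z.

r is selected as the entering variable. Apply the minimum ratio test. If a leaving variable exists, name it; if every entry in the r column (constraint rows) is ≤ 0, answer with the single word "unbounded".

s1

Ratios: row 1 (s1): 17/(1/3) = 51; row 2 (q): entry -2/3 ≤ 0, skip.
Minimum ratio is in the s1 row, so s1 leaves.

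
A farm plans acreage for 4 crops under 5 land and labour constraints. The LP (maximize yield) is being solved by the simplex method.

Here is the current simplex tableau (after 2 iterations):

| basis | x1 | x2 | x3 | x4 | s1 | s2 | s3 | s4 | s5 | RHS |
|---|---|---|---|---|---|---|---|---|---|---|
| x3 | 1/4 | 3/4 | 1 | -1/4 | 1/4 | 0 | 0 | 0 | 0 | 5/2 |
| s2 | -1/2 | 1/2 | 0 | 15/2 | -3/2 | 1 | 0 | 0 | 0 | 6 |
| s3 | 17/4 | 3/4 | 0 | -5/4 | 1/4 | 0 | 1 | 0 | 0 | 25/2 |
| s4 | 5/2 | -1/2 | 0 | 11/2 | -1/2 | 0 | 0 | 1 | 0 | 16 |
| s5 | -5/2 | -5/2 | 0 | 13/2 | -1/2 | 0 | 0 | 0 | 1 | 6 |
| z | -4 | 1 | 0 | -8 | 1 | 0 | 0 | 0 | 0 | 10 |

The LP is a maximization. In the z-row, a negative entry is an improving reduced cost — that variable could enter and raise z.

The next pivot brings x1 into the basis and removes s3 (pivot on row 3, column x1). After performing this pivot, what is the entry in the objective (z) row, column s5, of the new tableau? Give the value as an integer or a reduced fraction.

Pivot element is row 3, column x1: 17/4.
Normalize row 3: new (row 3, s5) = 0/(17/4) = 0.
z-row ← z-row − (-4)·(new row 3): 0 − (-4)·0 = 0.

0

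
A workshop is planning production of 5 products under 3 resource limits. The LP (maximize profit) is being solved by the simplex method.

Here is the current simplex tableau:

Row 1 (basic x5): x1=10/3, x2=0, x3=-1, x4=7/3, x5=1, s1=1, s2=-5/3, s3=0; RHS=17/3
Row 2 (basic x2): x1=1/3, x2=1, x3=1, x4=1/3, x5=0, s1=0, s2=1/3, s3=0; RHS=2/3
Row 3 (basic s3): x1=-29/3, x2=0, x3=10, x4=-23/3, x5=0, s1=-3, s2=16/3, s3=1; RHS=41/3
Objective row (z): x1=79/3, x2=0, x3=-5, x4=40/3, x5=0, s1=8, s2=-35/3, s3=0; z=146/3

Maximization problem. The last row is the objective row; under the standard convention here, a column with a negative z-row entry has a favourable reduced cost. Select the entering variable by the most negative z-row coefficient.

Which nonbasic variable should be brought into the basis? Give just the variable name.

s2

Objective-row coefficients: x1: 79/3, x2: 0, x3: -5, x4: 40/3, x5: 0, s1: 8, s2: -35/3, s3: 0.
The most negative is -35/3 in column s2, so s2 enters.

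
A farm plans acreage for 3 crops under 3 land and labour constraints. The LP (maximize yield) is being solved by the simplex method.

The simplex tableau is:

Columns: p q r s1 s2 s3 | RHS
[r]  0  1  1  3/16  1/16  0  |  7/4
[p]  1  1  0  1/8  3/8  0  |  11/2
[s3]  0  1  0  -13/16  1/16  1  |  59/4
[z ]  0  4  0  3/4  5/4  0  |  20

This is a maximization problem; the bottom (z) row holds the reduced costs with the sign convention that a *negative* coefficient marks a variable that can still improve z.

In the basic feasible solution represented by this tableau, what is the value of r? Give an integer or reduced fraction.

7/4

r is basic (row 1); its value is the RHS of that row: 7/4.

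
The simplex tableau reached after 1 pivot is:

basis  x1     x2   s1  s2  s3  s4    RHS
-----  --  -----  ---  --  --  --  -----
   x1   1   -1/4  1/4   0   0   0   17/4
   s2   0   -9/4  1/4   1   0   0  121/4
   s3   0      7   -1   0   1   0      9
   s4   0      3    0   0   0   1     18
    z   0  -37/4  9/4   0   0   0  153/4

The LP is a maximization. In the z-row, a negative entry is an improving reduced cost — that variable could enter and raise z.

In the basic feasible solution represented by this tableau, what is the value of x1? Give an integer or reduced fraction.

17/4

x1 is basic (row 1); its value is the RHS of that row: 17/4.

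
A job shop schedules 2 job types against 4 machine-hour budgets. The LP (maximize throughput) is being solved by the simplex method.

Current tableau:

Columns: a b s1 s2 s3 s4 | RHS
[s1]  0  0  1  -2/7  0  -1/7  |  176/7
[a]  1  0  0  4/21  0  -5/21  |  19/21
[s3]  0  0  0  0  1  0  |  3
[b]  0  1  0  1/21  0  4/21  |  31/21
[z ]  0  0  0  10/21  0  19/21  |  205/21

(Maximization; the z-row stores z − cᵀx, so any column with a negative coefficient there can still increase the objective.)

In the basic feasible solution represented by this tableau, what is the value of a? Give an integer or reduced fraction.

a is basic (row 2); its value is the RHS of that row: 19/21.

19/21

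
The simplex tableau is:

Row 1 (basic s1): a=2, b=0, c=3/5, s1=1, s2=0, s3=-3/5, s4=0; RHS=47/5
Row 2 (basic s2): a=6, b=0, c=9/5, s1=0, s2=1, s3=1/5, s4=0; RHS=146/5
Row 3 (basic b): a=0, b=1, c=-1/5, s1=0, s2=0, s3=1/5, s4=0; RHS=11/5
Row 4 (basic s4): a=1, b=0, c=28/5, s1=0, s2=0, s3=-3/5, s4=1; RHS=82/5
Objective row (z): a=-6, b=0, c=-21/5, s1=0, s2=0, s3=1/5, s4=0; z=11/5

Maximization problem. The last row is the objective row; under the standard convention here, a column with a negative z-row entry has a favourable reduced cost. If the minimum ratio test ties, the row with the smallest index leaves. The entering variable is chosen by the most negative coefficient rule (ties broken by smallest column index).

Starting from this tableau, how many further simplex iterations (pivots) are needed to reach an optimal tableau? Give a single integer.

pivot: a in, s1 out → z = 152/5
pivot: c in, s4 out → z = 1892/53
pivot: s3 in, s2 out → z = 1938/53
No improving column remains; optimal.

3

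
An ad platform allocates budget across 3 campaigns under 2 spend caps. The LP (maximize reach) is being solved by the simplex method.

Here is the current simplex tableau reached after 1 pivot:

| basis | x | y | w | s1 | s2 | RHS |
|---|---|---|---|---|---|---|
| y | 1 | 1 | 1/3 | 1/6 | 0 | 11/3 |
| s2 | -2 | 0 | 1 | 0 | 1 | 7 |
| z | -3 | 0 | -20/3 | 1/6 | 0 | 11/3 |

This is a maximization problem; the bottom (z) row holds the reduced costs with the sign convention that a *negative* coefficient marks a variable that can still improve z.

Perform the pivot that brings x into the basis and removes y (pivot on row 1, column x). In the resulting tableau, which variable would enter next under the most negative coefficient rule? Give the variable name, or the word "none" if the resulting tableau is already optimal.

w

Pivot element 1. New z-row = old z-row − (-3)·(row 1/1).
Updated z-row coefficients: x: 0, y: 3, w: -17/3, s1: 2/3, s2: 0.
The most negative is -17/3 in column w, so w would enter next.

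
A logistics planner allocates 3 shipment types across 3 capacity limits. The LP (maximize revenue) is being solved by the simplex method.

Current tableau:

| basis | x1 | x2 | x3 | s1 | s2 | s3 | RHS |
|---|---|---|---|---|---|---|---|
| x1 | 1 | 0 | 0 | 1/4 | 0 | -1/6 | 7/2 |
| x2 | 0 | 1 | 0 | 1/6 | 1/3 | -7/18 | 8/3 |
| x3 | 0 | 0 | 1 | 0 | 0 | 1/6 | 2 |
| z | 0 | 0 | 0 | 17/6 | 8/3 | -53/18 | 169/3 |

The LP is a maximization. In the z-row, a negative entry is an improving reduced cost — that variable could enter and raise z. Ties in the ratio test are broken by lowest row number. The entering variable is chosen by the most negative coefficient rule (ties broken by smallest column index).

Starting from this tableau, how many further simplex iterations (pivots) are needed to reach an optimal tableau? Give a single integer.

1

pivot: s3 in, x3 out → z = 275/3
No improving column remains; optimal.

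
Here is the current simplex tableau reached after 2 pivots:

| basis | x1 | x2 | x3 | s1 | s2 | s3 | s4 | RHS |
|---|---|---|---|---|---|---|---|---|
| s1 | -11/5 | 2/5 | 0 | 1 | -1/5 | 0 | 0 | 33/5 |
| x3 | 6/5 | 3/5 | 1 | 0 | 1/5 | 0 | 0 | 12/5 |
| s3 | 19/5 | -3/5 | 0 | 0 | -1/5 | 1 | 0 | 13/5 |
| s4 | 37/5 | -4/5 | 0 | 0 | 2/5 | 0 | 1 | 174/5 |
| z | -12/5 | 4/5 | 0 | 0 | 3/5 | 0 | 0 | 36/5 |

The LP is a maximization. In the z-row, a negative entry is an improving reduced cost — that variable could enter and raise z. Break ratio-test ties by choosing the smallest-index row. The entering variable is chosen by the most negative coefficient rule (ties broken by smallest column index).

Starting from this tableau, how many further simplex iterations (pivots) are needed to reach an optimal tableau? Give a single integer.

1

pivot: x1 in, s3 out → z = 168/19
No improving column remains; optimal.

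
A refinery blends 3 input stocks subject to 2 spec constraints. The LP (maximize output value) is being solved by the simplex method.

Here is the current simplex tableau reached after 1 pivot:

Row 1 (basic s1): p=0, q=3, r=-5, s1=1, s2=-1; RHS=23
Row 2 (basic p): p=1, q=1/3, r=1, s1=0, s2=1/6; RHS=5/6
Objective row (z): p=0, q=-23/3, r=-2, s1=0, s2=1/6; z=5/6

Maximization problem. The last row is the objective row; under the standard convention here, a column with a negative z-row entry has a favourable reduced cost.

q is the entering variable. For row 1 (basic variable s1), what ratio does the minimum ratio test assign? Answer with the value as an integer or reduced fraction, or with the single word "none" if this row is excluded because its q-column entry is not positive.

23/3

Ratio = RHS / (q entry) = 23 / 3 = 23/3.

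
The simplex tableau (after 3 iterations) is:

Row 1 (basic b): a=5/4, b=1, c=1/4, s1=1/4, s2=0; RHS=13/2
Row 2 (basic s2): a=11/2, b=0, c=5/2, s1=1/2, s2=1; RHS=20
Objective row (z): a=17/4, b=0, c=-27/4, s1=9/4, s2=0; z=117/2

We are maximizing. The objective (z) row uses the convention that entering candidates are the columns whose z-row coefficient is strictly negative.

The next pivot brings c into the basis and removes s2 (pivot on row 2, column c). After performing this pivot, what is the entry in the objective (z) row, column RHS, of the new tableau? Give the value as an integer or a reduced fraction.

Pivot element is row 2, column c: 5/2.
Normalize row 2: new (row 2, RHS) = 20/(5/2) = 8.
z-row ← z-row − (-27/4)·(new row 2): 117/2 − (-27/4)·8 = 225/2.

225/2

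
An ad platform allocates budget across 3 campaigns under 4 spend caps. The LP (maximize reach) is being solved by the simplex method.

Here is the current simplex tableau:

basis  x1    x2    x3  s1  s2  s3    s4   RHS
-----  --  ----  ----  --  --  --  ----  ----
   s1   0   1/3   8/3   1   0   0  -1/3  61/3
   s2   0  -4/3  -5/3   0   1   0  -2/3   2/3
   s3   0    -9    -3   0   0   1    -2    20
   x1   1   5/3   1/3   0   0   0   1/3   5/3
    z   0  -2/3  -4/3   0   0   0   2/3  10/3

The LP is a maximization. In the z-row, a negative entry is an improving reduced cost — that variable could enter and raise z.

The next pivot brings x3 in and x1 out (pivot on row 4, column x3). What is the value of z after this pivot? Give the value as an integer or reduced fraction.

10

Minimum ratio for x3: (5/3)/(1/3) = 5.
z changes by −(z-row coeff of x3)·ratio = −(-4/3)·5 = 20/3.
New z = 10/3 + (20/3) = 10.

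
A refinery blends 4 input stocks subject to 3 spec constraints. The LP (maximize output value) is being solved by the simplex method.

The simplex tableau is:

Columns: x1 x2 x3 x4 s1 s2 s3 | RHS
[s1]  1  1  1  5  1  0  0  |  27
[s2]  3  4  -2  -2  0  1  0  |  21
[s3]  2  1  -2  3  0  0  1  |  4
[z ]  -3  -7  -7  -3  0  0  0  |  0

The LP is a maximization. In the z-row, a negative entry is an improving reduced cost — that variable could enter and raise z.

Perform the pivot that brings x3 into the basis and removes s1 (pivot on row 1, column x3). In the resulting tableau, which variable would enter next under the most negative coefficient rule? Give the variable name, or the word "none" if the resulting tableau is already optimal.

none

Pivot element 1. New z-row = old z-row − (-7)·(row 1/1).
Updated z-row coefficients: x1: 4, x2: 0, x3: 0, x4: 32, s1: 7, s2: 0, s3: 0.
No coefficient is strictly negative; the tableau after this pivot is optimal.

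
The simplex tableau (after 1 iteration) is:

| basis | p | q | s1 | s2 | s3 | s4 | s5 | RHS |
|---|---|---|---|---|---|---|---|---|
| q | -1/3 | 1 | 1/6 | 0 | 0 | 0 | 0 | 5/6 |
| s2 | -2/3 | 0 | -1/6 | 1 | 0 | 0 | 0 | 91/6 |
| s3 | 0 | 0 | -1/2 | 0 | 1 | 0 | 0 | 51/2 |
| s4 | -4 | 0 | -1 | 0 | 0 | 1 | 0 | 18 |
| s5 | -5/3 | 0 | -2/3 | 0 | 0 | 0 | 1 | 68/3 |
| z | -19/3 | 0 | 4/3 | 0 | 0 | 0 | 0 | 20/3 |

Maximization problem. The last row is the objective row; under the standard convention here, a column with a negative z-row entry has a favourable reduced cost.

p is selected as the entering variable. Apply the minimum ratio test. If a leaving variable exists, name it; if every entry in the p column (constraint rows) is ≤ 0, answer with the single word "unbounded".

unbounded

p-column entries: row 1: -1/3, row 2: -2/3, row 3: 0, row 4: -4, row 5: -5/3. All ≤ 0, so p can increase without bound; the LP is unbounded in this direction.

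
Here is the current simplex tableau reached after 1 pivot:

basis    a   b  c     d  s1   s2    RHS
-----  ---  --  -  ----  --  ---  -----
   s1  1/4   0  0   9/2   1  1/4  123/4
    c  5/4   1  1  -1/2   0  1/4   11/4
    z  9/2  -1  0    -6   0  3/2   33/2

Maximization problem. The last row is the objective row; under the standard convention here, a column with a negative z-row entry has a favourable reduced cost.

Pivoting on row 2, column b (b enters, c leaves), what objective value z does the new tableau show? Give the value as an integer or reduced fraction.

77/4

Minimum ratio for b: (11/4)/1 = 11/4.
z changes by −(z-row coeff of b)·ratio = −(-1)·(11/4) = 11/4.
New z = 33/2 + (11/4) = 77/4.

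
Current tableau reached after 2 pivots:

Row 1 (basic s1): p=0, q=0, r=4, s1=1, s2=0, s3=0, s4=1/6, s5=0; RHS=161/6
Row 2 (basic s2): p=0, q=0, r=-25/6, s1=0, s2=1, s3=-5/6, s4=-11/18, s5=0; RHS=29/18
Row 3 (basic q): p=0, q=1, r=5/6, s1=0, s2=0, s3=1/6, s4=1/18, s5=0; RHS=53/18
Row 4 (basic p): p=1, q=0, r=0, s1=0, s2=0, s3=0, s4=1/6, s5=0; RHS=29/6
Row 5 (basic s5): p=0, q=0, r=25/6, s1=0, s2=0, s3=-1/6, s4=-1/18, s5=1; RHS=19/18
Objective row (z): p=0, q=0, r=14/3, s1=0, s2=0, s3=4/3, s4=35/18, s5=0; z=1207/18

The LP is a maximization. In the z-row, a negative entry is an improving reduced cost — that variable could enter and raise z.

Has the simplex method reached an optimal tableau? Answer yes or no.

No objective-row coefficient is strictly negative, so no entering variable exists; the tableau is optimal.

yes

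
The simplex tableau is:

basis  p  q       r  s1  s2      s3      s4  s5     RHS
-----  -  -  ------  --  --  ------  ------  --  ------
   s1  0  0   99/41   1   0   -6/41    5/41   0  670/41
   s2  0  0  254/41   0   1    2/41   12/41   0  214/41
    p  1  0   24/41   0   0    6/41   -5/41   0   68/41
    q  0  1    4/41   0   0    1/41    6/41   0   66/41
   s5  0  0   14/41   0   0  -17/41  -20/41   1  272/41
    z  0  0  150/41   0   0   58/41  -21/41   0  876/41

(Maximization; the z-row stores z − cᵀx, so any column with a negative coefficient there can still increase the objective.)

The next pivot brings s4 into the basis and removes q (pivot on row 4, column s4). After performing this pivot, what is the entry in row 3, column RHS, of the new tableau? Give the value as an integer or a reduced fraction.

Pivot element is row 4, column s4: 6/41.
Normalize row 4: new (row 4, RHS) = (66/41)/(6/41) = 11.
row 3 ← row 3 − (-5/41)·(new row 4): 68/41 − (-5/41)·11 = 3.

3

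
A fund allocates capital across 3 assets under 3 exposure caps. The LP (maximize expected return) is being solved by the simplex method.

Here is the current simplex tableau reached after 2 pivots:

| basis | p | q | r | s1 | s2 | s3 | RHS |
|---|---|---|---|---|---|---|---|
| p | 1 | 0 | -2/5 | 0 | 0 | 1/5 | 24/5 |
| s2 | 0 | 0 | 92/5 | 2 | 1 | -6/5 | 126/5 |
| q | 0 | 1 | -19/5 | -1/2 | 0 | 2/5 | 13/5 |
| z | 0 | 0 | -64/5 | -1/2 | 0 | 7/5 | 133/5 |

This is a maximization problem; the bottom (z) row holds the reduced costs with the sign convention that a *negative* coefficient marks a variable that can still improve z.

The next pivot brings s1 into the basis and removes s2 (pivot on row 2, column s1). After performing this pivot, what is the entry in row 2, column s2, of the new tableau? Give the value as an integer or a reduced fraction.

1/2

Pivot element is row 2, column s1: 2.
Normalize row 2: new (row 2, s2) = 1/2 = 1/2.
Row 2 is the pivot row, so the entry is 1/2.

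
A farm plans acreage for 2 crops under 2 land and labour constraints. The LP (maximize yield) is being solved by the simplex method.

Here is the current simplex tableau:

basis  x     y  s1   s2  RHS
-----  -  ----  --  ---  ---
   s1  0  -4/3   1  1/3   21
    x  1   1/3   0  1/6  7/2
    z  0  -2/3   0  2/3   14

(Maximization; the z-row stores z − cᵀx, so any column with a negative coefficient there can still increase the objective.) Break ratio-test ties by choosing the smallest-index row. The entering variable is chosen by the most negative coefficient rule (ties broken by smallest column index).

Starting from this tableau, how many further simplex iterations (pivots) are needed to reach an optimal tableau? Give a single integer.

1

pivot: y in, x out → z = 21
No improving column remains; optimal.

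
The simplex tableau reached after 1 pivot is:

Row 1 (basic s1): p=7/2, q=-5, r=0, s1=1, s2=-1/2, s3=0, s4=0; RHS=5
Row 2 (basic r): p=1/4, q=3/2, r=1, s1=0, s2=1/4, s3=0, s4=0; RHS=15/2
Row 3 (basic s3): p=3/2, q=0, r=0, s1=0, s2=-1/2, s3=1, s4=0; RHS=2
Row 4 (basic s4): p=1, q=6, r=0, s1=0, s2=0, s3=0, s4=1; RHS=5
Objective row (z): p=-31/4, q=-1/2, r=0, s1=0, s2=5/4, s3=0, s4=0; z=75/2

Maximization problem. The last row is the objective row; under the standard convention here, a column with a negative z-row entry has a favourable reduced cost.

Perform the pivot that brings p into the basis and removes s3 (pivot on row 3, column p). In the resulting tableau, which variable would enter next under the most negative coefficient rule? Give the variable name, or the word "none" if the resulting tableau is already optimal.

s2

Pivot element 3/2. New z-row = old z-row − (-31/4)·(row 3/(3/2)).
Updated z-row coefficients: p: 0, q: -1/2, r: 0, s1: 0, s2: -4/3, s3: 31/6, s4: 0.
The most negative is -4/3 in column s2, so s2 would enter next.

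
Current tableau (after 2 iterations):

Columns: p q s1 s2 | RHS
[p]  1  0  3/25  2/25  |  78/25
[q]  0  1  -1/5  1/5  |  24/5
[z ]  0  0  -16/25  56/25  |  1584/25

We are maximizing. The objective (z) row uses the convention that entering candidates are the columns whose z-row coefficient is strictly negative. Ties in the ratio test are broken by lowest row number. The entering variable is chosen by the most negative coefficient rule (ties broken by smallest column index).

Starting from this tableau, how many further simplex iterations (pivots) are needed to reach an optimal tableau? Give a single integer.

pivot: s1 in, p out → z = 80
No improving column remains; optimal.

1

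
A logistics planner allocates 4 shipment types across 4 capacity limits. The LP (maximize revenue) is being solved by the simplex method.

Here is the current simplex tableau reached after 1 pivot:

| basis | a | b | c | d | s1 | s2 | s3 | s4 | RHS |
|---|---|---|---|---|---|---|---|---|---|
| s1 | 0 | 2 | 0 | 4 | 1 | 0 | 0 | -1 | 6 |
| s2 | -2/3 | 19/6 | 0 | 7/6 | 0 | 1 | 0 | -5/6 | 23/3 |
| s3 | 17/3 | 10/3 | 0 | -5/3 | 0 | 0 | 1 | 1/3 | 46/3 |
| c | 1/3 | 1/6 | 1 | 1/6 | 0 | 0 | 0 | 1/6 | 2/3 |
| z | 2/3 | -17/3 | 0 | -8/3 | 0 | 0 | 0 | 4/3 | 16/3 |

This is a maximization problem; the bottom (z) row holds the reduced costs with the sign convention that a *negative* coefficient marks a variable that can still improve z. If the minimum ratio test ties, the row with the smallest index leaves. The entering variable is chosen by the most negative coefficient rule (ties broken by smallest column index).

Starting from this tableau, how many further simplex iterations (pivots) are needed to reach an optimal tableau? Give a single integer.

pivot: b in, s2 out → z = 362/19
pivot: d in, s1 out → z = 597/31
pivot: a in, c out → z = 215/11
No improving column remains; optimal.

3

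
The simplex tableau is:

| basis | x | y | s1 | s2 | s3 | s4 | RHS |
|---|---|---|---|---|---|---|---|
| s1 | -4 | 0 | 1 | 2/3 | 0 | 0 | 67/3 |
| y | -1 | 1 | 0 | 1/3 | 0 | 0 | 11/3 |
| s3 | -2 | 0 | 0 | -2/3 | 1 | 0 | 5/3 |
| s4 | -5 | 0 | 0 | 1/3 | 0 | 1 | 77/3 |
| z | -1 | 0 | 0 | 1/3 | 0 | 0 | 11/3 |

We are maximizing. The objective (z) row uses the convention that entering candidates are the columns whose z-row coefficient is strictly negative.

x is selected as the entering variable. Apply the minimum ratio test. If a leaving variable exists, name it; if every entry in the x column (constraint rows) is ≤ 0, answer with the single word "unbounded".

x-column entries: row 1: -4, row 2: -1, row 3: -2, row 4: -5. All ≤ 0, so x can increase without bound; the LP is unbounded in this direction.

unbounded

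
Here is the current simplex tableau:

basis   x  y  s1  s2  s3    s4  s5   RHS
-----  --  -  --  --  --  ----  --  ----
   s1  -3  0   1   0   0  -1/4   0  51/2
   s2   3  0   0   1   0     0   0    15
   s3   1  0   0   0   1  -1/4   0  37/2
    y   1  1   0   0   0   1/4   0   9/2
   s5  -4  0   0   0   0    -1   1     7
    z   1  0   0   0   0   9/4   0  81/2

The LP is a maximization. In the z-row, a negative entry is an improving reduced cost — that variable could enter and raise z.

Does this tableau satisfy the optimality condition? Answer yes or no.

yes

No objective-row coefficient is strictly negative, so no entering variable exists; the tableau is optimal.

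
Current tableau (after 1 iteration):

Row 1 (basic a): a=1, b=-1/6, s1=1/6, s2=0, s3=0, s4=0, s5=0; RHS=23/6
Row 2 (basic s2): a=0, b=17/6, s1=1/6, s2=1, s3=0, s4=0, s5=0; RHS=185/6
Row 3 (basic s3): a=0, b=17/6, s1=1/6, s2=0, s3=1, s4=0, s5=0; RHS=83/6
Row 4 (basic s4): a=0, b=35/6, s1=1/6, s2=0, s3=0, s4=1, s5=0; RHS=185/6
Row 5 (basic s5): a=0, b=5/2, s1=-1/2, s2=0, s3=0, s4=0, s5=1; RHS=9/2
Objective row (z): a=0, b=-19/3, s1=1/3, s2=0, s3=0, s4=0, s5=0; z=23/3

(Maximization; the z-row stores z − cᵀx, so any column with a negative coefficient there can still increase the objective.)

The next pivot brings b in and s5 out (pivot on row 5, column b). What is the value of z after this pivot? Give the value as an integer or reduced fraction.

286/15

Minimum ratio for b: (9/2)/(5/2) = 9/5.
z changes by −(z-row coeff of b)·ratio = −(-19/3)·(9/5) = 57/5.
New z = 23/3 + (57/5) = 286/15.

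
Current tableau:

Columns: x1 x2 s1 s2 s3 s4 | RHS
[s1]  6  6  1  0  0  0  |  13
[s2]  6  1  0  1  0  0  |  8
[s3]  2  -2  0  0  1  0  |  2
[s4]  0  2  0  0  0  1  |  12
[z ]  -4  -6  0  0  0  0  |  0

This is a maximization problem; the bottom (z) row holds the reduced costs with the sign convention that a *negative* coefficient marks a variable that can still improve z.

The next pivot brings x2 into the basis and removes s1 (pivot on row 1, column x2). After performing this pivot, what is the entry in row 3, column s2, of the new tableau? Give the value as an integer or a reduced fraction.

Pivot element is row 1, column x2: 6.
Normalize row 1: new (row 1, s2) = 0/6 = 0.
row 3 ← row 3 − (-2)·(new row 1): 0 − (-2)·0 = 0.

0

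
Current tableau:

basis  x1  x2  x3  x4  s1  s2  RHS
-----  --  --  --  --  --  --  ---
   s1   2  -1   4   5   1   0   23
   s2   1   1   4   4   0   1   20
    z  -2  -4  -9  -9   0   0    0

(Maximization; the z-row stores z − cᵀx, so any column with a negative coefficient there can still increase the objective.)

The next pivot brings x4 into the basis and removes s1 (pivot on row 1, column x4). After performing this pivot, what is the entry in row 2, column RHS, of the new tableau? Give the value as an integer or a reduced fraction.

8/5

Pivot element is row 1, column x4: 5.
Normalize row 1: new (row 1, RHS) = 23/5 = 23/5.
row 2 ← row 2 − 4·(new row 1): 20 − 4·(23/5) = 8/5.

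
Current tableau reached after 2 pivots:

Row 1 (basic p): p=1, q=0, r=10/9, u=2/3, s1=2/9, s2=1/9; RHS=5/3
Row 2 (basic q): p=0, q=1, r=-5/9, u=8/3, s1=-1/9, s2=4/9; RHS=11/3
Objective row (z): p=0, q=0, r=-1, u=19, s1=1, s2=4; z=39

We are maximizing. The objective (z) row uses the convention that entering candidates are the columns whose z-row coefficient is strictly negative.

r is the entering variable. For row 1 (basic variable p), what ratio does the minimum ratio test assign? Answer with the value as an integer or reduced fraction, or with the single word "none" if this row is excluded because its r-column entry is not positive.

3/2

Ratio = RHS / (r entry) = (5/3) / (10/9) = 3/2.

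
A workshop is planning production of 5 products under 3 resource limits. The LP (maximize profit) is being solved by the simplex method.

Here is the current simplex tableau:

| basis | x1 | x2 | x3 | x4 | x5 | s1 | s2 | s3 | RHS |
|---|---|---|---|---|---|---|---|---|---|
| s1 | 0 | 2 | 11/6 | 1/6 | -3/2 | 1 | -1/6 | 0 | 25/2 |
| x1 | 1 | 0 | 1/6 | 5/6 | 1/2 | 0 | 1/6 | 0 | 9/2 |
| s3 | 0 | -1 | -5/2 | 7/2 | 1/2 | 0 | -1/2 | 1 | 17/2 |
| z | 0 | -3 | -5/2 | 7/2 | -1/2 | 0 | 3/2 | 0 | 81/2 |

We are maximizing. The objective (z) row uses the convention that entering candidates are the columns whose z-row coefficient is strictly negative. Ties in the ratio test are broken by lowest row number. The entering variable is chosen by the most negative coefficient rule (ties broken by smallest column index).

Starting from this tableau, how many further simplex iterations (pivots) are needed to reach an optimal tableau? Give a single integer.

pivot: x2 in, s1 out → z = 237/4
pivot: x5 in, x1 out → z = 84
No improving column remains; optimal.

2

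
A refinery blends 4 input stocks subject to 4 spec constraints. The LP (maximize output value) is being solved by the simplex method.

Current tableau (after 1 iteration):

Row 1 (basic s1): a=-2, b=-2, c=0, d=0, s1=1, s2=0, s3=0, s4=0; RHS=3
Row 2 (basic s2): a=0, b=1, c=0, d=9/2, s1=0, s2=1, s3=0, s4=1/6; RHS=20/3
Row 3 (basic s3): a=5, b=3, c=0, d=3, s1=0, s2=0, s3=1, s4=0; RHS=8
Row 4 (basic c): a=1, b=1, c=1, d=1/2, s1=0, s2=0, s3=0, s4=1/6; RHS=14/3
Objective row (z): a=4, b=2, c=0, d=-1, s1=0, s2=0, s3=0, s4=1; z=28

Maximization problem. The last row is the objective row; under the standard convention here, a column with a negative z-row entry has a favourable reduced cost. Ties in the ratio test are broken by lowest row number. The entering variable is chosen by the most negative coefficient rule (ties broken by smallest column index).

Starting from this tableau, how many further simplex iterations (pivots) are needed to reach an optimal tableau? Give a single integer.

pivot: d in, s2 out → z = 796/27
No improving column remains; optimal.

1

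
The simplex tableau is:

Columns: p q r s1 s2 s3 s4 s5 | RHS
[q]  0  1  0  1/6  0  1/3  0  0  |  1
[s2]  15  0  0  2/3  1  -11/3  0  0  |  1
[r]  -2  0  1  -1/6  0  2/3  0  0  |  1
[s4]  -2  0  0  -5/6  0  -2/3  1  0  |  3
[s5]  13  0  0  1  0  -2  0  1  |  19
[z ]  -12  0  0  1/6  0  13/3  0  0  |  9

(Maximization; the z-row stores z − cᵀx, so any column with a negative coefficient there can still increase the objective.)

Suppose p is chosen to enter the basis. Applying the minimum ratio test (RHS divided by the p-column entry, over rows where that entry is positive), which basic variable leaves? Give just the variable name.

s2

Ratios: row 1 (q): entry 0 ≤ 0, skip; row 2 (s2): 1/15 = 1/15; row 3 (r): entry -2 ≤ 0, skip; row 4 (s4): entry -2 ≤ 0, skip; row 5 (s5): 19/13 = 19/13.
Minimum ratio 1/15 is in the s2 row, so s2 leaves.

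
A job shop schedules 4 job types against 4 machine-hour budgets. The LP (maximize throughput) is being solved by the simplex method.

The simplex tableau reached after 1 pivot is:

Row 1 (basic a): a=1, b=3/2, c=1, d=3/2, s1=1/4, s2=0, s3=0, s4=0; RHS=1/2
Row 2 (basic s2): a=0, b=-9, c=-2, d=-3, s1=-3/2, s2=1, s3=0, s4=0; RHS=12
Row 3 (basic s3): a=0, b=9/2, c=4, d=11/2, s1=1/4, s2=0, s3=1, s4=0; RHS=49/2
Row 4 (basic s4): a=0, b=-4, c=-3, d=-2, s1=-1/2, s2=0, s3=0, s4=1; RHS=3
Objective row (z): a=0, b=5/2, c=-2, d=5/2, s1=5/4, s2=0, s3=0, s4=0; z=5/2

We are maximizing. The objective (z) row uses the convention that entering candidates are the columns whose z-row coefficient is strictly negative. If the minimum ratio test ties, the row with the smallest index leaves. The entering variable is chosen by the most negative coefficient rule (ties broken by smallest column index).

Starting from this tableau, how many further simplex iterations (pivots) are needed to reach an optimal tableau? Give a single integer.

pivot: c in, a out → z = 7/2
No improving column remains; optimal.

1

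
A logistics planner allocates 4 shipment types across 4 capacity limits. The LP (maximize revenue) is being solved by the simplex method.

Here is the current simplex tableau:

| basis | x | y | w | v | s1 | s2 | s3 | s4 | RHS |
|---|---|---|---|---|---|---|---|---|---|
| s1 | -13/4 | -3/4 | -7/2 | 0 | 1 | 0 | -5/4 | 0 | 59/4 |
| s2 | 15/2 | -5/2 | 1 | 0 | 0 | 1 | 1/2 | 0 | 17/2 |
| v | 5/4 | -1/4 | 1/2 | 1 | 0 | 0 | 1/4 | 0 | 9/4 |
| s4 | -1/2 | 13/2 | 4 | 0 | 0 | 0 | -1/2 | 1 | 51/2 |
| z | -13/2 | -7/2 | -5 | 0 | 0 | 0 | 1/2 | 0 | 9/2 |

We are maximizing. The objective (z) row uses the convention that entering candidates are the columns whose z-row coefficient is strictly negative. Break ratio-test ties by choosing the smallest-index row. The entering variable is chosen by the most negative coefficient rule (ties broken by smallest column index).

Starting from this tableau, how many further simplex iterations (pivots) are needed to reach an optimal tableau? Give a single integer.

pivot: x in, s2 out → z = 178/15
pivot: y in, s4 out → z = 3343/95
pivot: w in, v out → z = 1527/43
No improving column remains; optimal.

3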